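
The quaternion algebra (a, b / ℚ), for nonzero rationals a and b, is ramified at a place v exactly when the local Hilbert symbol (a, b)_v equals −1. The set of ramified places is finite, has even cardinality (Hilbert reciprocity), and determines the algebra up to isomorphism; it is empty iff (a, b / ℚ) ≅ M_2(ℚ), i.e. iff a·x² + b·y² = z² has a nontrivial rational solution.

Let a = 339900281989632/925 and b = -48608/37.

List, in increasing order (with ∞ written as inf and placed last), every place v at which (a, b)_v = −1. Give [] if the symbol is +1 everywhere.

[2, 13]

(a, b) ≡ (685906, -2294) mod (ℚ^×)²; places V = {2, 3, 5, 7, 13, 23, 31, 37, ∞}.
(a,b)_13: α=3, u≡8; β=0, v≡7 (mod 13); (8|13)=-1, (7|13)=-1; sign (−1)^0·-1^0·-1^3 = -1.
(a,b)_37: α=-1, u≡25; β=-1, v≡10 (mod 37); (25|37)=+1, (10|37)=+1; sign (−1)^0·+1^-1·+1^-1 = +1.
(a,b)_5: α=-2, u≡1; β=0, v≡1 (mod 5); (1|5)=+1, (1|5)=+1; sign (−1)^0·+1^0·+1^-2 = +1.
(a,b)_7: α=2, u≡4; β=2, v≡1 (mod 7); (4|7)=+1, (1|7)=+1; sign (−1)^0·+1^2·+1^2 = +1.
(a,b)_31: α=3, u≡21; β=1, v≡28 (mod 31); (21|31)=-1, (28|31)=+1; sign (−1)^1·-1^1·+1^3 = +1.
(a,b)_3: α=2, u≡1; β=0, v≡1 (mod 3); (1|3)=+1, (1|3)=+1; sign (−1)^0·+1^0·+1^2 = +1.
(a,b)_∞: sgn(685906)=+, sgn(-2294)=−, so +1.
(a,b)_2: α=9, β=5; u≡1, v≡5 (mod 8); ε(u)ε(v)=0·0, αω(v)=9·1, βω(u)=5·0; sum ≡ 1  ⇒  -1.
(a,b)_23: α=1, u≡19; β=0, v≡1 (mod 23); (19|23)=-1, (1|23)=+1; sign (−1)^0·-1^0·+1^1 = +1.
(685906, -2294 / ℚ) ramifies at {2, 13}: a division algebra.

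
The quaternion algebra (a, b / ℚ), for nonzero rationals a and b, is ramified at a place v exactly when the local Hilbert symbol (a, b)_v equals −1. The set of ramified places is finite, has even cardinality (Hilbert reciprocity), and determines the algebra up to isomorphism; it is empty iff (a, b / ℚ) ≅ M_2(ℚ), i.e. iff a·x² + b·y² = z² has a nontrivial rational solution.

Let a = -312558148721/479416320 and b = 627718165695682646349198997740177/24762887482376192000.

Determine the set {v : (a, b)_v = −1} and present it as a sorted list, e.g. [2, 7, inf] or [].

Mod squares: a ≡ -387205, b ≡ 12777765. Check v ∈ {∞, 2, 3, 5, 7, 11, 13, 17, 23, 37, 41, 47}.
v=47: a=47^0·(≡34), b=47^-2·(≡6) mod 47; (34|47)=+1, (6|47)=+1; (−1)^{0·-2·23}·(+1)^-2·(+1)^0 = +1.
v=17: a=17^-2·(≡16), b=17^-4·(≡15) mod 17; (16|17)=+1, (15|17)=+1; (−1)^{-2·-4·8}·(+1)^-4·(+1)^-2 = +1.
v=5: a=5^-1·(≡1), b=5^-3·(≡2) mod 5; (1|5)=+1, (2|5)=-1; (−1)^{-1·-3·2}·(+1)^-3·(-1)^-1 = -1.
v=∞: -387205 < 0 and 12777765 > 0  ⇒  (a,b)_∞ = +1.
v=2: v_2(a)=-12, v_2(b)=-30; units ≡ 3, 5 (mod 8); ε·ε+αω+βω = 1·0+-12·1+-30·1 ≡ 0  ⇒  (a,b)_2 = +1.
v=41: a=41^2·(≡21), b=41^4·(≡8) mod 41; (21|41)=+1, (8|41)=+1; (−1)^{2·4·20}·(+1)^4·(+1)^2 = +1.
v=7: a=7^5·(≡5), b=7^9·(≡6) mod 7; (5|7)=-1, (6|7)=-1; (−1)^{5·9·3}·(-1)^9·(-1)^5 = -1.
v=37: a=37^1·(≡35), b=37^3·(≡2) mod 37; (35|37)=-1, (2|37)=-1; (−1)^{1·3·18}·(-1)^3·(-1)^1 = +1.
v=23: a=23^1·(≡6), b=23^3·(≡16) mod 23; (6|23)=+1, (16|23)=+1; (−1)^{1·3·11}·(+1)^3·(+1)^1 = -1.
v=11: a=11^0·(≡8), b=11^1·(≡3) mod 11; (8|11)=-1, (3|11)=+1; (−1)^{0·1·5}·(-1)^1·(+1)^0 = -1.
v=13: a=13^1·(≡8), b=13^5·(≡10) mod 13; (8|13)=-1, (10|13)=+1; (−1)^{1·5·6}·(-1)^5·(+1)^1 = -1.
v=3: a=3^-4·(≡2), b=3^7·(≡2) mod 3; (2|3)=-1, (2|3)=-1; (−1)^{-4·7·1}·(-1)^7·(-1)^-4 = -1.
|Ram(-387205, 12777765)| = 6, even; anisotropic at {3, 5, 7, 11, 13, 23}.

[3, 5, 7, 11, 13, 23]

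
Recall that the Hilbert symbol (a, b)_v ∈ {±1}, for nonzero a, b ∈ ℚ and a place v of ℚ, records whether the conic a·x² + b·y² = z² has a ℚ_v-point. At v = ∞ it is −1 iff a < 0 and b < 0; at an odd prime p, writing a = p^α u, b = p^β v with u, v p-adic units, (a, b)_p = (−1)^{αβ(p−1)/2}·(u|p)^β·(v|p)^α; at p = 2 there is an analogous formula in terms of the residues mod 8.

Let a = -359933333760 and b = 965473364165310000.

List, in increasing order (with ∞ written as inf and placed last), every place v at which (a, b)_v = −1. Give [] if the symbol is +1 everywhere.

[2, 13]

(a, b) ≡ (-385, 91) mod (ℚ^×)²; places V = {2, 3, 5, 7, 11, 13, ∞}.
(a,b)_11: α=1, u≡1; β=2, v≡4 (mod 11); (1|11)=+1, (4|11)=+1; sign (−1)^0·+1^2·+1^1 = +1.
(a,b)_∞: sgn(-385)=−, sgn(91)=+, so +1.
(a,b)_5: α=1, u≡3; β=4, v≡1 (mod 5); (3|5)=-1, (1|5)=+1; sign (−1)^0·-1^4·+1^1 = +1.
(a,b)_3: α=2, u≡2; β=2, v≡1 (mod 3); (2|3)=-1, (1|3)=+1; sign (−1)^0·-1^2·+1^2 = +1.
(a,b)_2: α=8, β=4; u≡7, v≡3 (mod 8); ε(u)ε(v)=1·1, αω(v)=8·1, βω(u)=4·0; sum ≡ 1  ⇒  -1.
(a,b)_7: α=5, u≡1; β=9, v≡5 (mod 7); (1|7)=+1, (5|7)=-1; sign (−1)^1·+1^9·-1^5 = +1.
(a,b)_13: α=2, u≡5; β=3, v≡6 (mod 13); (5|13)=-1, (6|13)=-1; sign (−1)^0·-1^3·-1^2 = -1.
Ram(-385, 91) = {2, 13}; no ℚ_2-point on the conic.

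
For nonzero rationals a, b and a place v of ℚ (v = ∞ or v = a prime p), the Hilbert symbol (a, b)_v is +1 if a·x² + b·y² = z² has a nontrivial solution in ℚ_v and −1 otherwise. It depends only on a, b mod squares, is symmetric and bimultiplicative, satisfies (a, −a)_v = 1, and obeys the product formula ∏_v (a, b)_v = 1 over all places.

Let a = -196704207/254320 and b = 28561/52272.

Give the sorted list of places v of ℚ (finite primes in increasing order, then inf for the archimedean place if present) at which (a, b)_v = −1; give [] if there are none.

(a, b) ≡ (-385, 3) mod (ℚ^×)²; places V = {2, 3, 5, 7, 11, 13, 17, 19, 31, ∞}.
(a,b)_17: α=-2, u≡3; β=0, v≡11 (mod 17); (3|17)=-1, (11|17)=-1; sign (−1)^0·-1^0·-1^-2 = +1.
(a,b)_19: α=2, u≡18; β=0, v≡14 (mod 19); (18|19)=-1, (14|19)=-1; sign (−1)^0·-1^0·-1^2 = +1.
(a,b)_∞: sgn(-385)=−, sgn(3)=+, so +1.
(a,b)_13: α=0, u≡2; β=4, v≡12 (mod 13); (2|13)=-1, (12|13)=+1; sign (−1)^0·-1^4·+1^0 = +1.
(a,b)_3: α=4, u≡2; β=-3, v≡1 (mod 3); (2|3)=-1, (1|3)=+1; sign (−1)^0·-1^-3·+1^4 = -1.
(a,b)_7: α=1, u≡1; β=0, v≡5 (mod 7); (1|7)=+1, (5|7)=-1; sign (−1)^0·+1^0·-1^1 = -1.
(a,b)_2: α=-4, β=-4; u≡7, v≡3 (mod 8); ε(u)ε(v)=1·1, αω(v)=-4·1, βω(u)=-4·0; sum ≡ 1  ⇒  -1.
(a,b)_31: α=2, u≡14; β=0, v≡12 (mod 31); (14|31)=+1, (12|31)=-1; sign (−1)^0·+1^0·-1^2 = +1.
(a,b)_5: α=-1, u≡2; β=0, v≡3 (mod 5); (2|5)=-1, (3|5)=-1; sign (−1)^0·-1^0·-1^-1 = -1.
(a,b)_11: α=-1, u≡9; β=-2, v≡9 (mod 11); (9|11)=+1, (9|11)=+1; sign (−1)^0·+1^-2·+1^-1 = +1.
(-385, 3 / ℚ) ramifies at {2, 3, 5, 7}: a division algebra.

[2, 3, 5, 7]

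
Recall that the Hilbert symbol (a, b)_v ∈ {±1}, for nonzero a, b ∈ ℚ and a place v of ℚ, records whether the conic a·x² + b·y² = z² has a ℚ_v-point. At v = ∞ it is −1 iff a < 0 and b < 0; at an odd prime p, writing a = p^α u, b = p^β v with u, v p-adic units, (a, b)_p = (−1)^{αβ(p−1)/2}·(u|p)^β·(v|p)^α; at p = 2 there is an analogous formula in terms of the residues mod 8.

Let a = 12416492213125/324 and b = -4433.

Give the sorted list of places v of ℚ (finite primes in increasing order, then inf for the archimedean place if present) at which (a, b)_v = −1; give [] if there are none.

[7, 11, 13, 31]

Mod squares: a ≡ 8029, b ≡ -4433. Check v ∈ {∞, 2, 3, 5, 7, 11, 13, 31, 37}.
v=∞: 8029 > 0 and -4433 < 0  ⇒  (a,b)_∞ = +1.
v=13: a=13^2·(≡2), b=13^1·(≡10) mod 13; (2|13)=-1, (10|13)=+1; (−1)^{2·1·6}·(-1)^1·(+1)^2 = -1.
v=5: a=5^4·(≡4), b=5^0·(≡2) mod 5; (4|5)=+1, (2|5)=-1; (−1)^{4·0·2}·(+1)^0·(-1)^4 = +1.
v=3: a=3^-4·(≡1), b=3^0·(≡1) mod 3; (1|3)=+1, (1|3)=+1; (−1)^{-4·0·1}·(+1)^0·(+1)^-4 = +1.
v=31: a=31^1·(≡30), b=31^1·(≡12) mod 31; (30|31)=-1, (12|31)=-1; (−1)^{1·1·15}·(-1)^1·(-1)^1 = -1.
v=2: v_2(a)=-2, v_2(b)=0; units ≡ 5, 7 (mod 8); ε·ε+αω+βω = 0·1+-2·0+0·1 ≡ 0  ⇒  (a,b)_2 = +1.
v=11: a=11^4·(≡6), b=11^1·(≡4) mod 11; (6|11)=-1, (4|11)=+1; (−1)^{4·1·5}·(-1)^1·(+1)^4 = -1.
v=7: a=7^1·(≡3), b=7^0·(≡5) mod 7; (3|7)=-1, (5|7)=-1; (−1)^{1·0·3}·(-1)^0·(-1)^1 = -1.
v=37: a=37^1·(≡20), b=37^0·(≡7) mod 37; (20|37)=-1, (7|37)=+1; (−1)^{1·0·18}·(-1)^0·(+1)^1 = +1.
(8029, -4433 / ℚ) ramifies at {7, 11, 13, 31}: a division algebra.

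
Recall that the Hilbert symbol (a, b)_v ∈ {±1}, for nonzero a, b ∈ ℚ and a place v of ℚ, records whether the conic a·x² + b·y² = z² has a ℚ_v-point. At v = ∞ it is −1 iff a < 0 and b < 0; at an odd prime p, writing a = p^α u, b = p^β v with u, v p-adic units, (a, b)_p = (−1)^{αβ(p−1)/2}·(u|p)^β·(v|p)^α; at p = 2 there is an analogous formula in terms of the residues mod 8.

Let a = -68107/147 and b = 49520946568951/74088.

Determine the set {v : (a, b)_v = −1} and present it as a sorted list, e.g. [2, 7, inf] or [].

[2, 3, 13, 31]

Mod squares: a ≡ -1209, b ≡ 626262. Check v ∈ {∞, 2, 3, 7, 11, 13, 31, 37}.
v=7: a=7^-2·(≡1), b=7^-3·(≡3) mod 7; (1|7)=+1, (3|7)=-1; (−1)^{-2·-3·3}·(+1)^-3·(-1)^-2 = +1.
v=37: a=37^0·(≡27), b=37^1·(≡2) mod 37; (27|37)=+1, (2|37)=-1; (−1)^{0·1·18}·(+1)^1·(-1)^0 = +1.
v=31: a=31^1·(≡15), b=31^3·(≡23) mod 31; (15|31)=-1, (23|31)=-1; (−1)^{1·3·15}·(-1)^3·(-1)^1 = -1.
v=11: a=11^0·(≡4), b=11^2·(≡7) mod 11; (4|11)=+1, (7|11)=-1; (−1)^{0·2·5}·(+1)^2·(-1)^0 = +1.
v=2: v_2(a)=0, v_2(b)=-3; units ≡ 7, 3 (mod 8); ε·ε+αω+βω = 1·1+0·1+-3·0 ≡ 1  ⇒  (a,b)_2 = -1.
v=13: a=13^3·(≡2), b=13^5·(≡1) mod 13; (2|13)=-1, (1|13)=+1; (−1)^{3·5·6}·(-1)^5·(+1)^3 = -1.
v=3: a=3^-1·(≡2), b=3^-3·(≡2) mod 3; (2|3)=-1, (2|3)=-1; (−1)^{-1·-3·1}·(-1)^-3·(-1)^-1 = -1.
v=∞: -1209 < 0 and 626262 > 0  ⇒  (a,b)_∞ = +1.
|Ram(-1209, 626262)| = 4, even; anisotropic at {2, 3, 13, 31}.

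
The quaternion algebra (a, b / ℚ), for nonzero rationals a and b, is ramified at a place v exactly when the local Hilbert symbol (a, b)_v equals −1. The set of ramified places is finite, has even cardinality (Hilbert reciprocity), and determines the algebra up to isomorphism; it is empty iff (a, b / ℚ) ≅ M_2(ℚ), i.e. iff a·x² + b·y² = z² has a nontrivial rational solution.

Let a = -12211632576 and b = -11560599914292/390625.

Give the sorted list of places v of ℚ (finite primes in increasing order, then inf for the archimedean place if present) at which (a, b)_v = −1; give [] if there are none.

[3, 13, 19, inf]

(a, b) ≡ (-8151, -12597) mod (ℚ^×)²; places V = {2, 3, 5, 11, 13, 17, 19, ∞}.
(a,b)_11: α=1, u≡8; β=2, v≡3 (mod 11); (8|11)=-1, (3|11)=+1; sign (−1)^0·-1^2·+1^1 = +1.
(a,b)_17: α=2, u≡8; β=3, v≡5 (mod 17); (8|17)=+1, (5|17)=-1; sign (−1)^0·+1^3·-1^2 = +1.
(a,b)_5: α=0, u≡4; β=-8, v≡3 (mod 5); (4|5)=+1, (3|5)=-1; sign (−1)^0·+1^-8·-1^0 = +1.
(a,b)_2: α=6, β=2; u≡1, v≡3 (mod 8); ε(u)ε(v)=0·1, αω(v)=6·1, βω(u)=2·0; sum ≡ 0  ⇒  +1.
(a,b)_3: α=5, u≡1; β=9, v≡1 (mod 3); (1|3)=+1, (1|3)=+1; sign (−1)^1·+1^9·+1^5 = -1.
(a,b)_13: α=1, u≡1; β=1, v≡5 (mod 13); (1|13)=+1, (5|13)=-1; sign (−1)^0·+1^1·-1^1 = -1.
(a,b)_∞: sgn(-8151)=−, sgn(-12597)=−, so -1.
(a,b)_19: α=1, u≡18; β=1, v≡13 (mod 19); (18|19)=-1, (13|19)=-1; sign (−1)^1·-1^1·-1^1 = -1.
|Ram(-8151, -12597)| = 4, even; anisotropic at {3, 13, 19, ∞}.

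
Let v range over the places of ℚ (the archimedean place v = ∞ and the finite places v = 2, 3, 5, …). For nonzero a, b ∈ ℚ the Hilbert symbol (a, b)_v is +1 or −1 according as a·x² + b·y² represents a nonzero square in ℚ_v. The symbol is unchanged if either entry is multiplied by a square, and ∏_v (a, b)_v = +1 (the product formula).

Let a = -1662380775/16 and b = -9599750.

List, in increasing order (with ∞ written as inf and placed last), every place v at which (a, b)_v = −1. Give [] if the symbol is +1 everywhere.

(a, b) ≡ (-7388359, -383990) mod (ℚ^×)²; places V = {2, 3, 5, 11, 19, 23, 29, 43, 47, 53, ∞}.
(a,b)_2: α=-4, β=1; u≡1, v≡5 (mod 8); ε(u)ε(v)=0·0, αω(v)=-4·1, βω(u)=1·0; sum ≡ 0  ⇒  +1.
(a,b)_19: α=1, u≡12; β=1, v≡17 (mod 19); (12|19)=-1, (17|19)=+1; sign (−1)^1·-1^1·+1^1 = +1.
(a,b)_43: α=0, u≡8; β=1, v≡6 (mod 43); (8|43)=-1, (6|43)=+1; sign (−1)^0·-1^1·+1^0 = -1.
(a,b)_53: α=1, u≡6; β=0, v≡34 (mod 53); (6|53)=+1, (34|53)=-1; sign (−1)^0·+1^0·-1^1 = -1.
(a,b)_11: α=1, u≡2; β=0, v≡5 (mod 11); (2|11)=-1, (5|11)=+1; sign (−1)^0·-1^0·+1^1 = +1.
(a,b)_∞: sgn(-7388359)=−, sgn(-383990)=−, so -1.
(a,b)_23: α=1, u≡9; β=0, v≡13 (mod 23); (9|23)=+1, (13|23)=+1; sign (−1)^0·+1^0·+1^1 = +1.
(a,b)_5: α=2, u≡4; β=3, v≡2 (mod 5); (4|5)=+1, (2|5)=-1; sign (−1)^0·+1^3·-1^2 = +1.
(a,b)_29: α=1, u≡28; β=0, v≡4 (mod 29); (28|29)=+1, (4|29)=+1; sign (−1)^0·+1^0·+1^1 = +1.
(a,b)_3: α=2, u≡2; β=0, v≡1 (mod 3); (2|3)=-1, (1|3)=+1; sign (−1)^0·-1^0·+1^2 = +1.
(a,b)_47: α=0, u≡39; β=1, v≡12 (mod 47); (39|47)=-1, (12|47)=+1; sign (−1)^0·-1^1·+1^0 = -1.
(-7388359, -383990 / ℚ) ramifies at {43, 47, 53, ∞}: a division algebra.

[43, 47, 53, inf]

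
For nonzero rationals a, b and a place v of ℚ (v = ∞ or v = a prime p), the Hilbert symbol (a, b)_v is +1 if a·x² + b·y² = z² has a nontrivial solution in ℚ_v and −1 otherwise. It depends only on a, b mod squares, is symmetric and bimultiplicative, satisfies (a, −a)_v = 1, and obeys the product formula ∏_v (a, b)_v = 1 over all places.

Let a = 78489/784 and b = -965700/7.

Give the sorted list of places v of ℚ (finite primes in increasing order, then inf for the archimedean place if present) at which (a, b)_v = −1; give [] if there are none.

(a, b) ≡ (969, -7511) mod (ℚ^×)²; places V = {2, 3, 5, 7, 17, 19, 29, 37, ∞}.
(a,b)_19: α=1, u≡13; β=0, v≡10 (mod 19); (13|19)=-1, (10|19)=-1; sign (−1)^0·-1^0·-1^1 = -1.
(a,b)_17: α=1, u≡5; β=0, v≡10 (mod 17); (5|17)=-1, (10|17)=-1; sign (−1)^0·-1^0·-1^1 = -1.
(a,b)_29: α=0, u≡15; β=1, v≡3 (mod 29); (15|29)=-1, (3|29)=-1; sign (−1)^0·-1^1·-1^0 = -1.
(a,b)_37: α=0, u≡7; β=1, v≡19 (mod 37); (7|37)=+1, (19|37)=-1; sign (−1)^0·+1^1·-1^0 = +1.
(a,b)_3: α=5, u≡2; β=2, v≡1 (mod 3); (2|3)=-1, (1|3)=+1; sign (−1)^0·-1^2·+1^5 = +1.
(a,b)_7: α=-2, u≡6; β=-1, v≡6 (mod 7); (6|7)=-1, (6|7)=-1; sign (−1)^0·-1^-1·-1^-2 = -1.
(a,b)_5: α=0, u≡1; β=2, v≡1 (mod 5); (1|5)=+1, (1|5)=+1; sign (−1)^0·+1^2·+1^0 = +1.
(a,b)_2: α=-4, β=2; u≡1, v≡1 (mod 8); ε(u)ε(v)=0·0, αω(v)=-4·0, βω(u)=2·0; sum ≡ 0  ⇒  +1.
(a,b)_∞: sgn(969)=+, sgn(-7511)=−, so +1.
|Ram(969, -7511)| = 4, even; anisotropic at {7, 17, 19, 29}.

[7, 17, 19, 29]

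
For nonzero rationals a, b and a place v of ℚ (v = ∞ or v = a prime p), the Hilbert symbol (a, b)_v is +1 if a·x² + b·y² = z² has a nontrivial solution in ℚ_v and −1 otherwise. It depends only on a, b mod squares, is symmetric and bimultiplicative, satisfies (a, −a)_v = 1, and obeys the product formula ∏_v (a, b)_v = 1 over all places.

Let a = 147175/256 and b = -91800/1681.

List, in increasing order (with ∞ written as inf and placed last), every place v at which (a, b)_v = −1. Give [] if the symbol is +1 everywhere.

[7, 17]

Mod squares: a ≡ 7, b ≡ -102. Check v ∈ {∞, 2, 3, 5, 7, 17, 29, 41}.
v=3: a=3^0·(≡1), b=3^3·(≡2) mod 3; (1|3)=+1, (2|3)=-1; (−1)^{0·3·1}·(+1)^3·(-1)^0 = +1.
v=7: a=7^1·(≡1), b=7^0·(≡5) mod 7; (1|7)=+1, (5|7)=-1; (−1)^{1·0·3}·(+1)^0·(-1)^1 = -1.
v=5: a=5^2·(≡2), b=5^2·(≡3) mod 5; (2|5)=-1, (3|5)=-1; (−1)^{2·2·2}·(-1)^2·(-1)^2 = +1.
v=2: v_2(a)=-8, v_2(b)=3; units ≡ 7, 5 (mod 8); ε·ε+αω+βω = 1·0+-8·1+3·0 ≡ 0  ⇒  (a,b)_2 = +1.
v=41: a=41^0·(≡19), b=41^-2·(≡40) mod 41; (19|41)=-1, (40|41)=+1; (−1)^{0·-2·20}·(-1)^-2·(+1)^0 = +1.
v=∞: 7 > 0 and -102 < 0  ⇒  (a,b)_∞ = +1.
v=29: a=29^2·(≡23), b=29^0·(≡15) mod 29; (23|29)=+1, (15|29)=-1; (−1)^{2·0·14}·(+1)^0·(-1)^2 = +1.
v=17: a=17^0·(≡6), b=17^1·(≡14) mod 17; (6|17)=-1, (14|17)=-1; (−1)^{0·1·8}·(-1)^1·(-1)^0 = -1.
|Ram(7, -102)| = 2, even; anisotropic at {7, 17}.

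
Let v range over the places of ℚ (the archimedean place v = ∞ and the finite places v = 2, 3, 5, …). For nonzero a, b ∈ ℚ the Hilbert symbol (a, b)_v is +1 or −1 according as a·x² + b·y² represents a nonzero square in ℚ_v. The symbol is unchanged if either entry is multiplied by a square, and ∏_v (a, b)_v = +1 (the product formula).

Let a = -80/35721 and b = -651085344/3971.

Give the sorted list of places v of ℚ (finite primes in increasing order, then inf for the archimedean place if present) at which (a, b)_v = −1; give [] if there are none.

(a, b) ≡ (-5, -6006) mod (ℚ^×)²; places V = {2, 3, 5, 7, 11, 13, 19, ∞}.
(a,b)_2: α=4, β=5; u≡3, v≡5 (mod 8); ε(u)ε(v)=1·0, αω(v)=4·1, βω(u)=5·1; sum ≡ 1  ⇒  -1.
(a,b)_∞: sgn(-5)=−, sgn(-6006)=−, so -1.
(a,b)_11: α=0, u≡2; β=-1, v≡4 (mod 11); (2|11)=-1, (4|11)=+1; sign (−1)^0·-1^-1·+1^0 = -1.
(a,b)_3: α=-6, u≡1; β=3, v≡2 (mod 3); (1|3)=+1, (2|3)=-1; sign (−1)^0·+1^3·-1^-6 = +1.
(a,b)_7: α=-2, u≡4; β=3, v≡5 (mod 7); (4|7)=+1, (5|7)=-1; sign (−1)^0·+1^3·-1^-2 = +1.
(a,b)_13: α=0, u≡5; β=3, v≡8 (mod 13); (5|13)=-1, (8|13)=-1; sign (−1)^0·-1^3·-1^0 = -1.
(a,b)_5: α=1, u≡4; β=0, v≡1 (mod 5); (4|5)=+1, (1|5)=+1; sign (−1)^0·+1^0·+1^1 = +1.
(a,b)_19: α=0, u≡15; β=-2, v≡4 (mod 19); (15|19)=-1, (4|19)=+1; sign (−1)^0·-1^-2·+1^0 = +1.
|Ram(-5, -6006)| = 4, even; anisotropic at {2, 11, 13, ∞}.

[2, 11, 13, inf]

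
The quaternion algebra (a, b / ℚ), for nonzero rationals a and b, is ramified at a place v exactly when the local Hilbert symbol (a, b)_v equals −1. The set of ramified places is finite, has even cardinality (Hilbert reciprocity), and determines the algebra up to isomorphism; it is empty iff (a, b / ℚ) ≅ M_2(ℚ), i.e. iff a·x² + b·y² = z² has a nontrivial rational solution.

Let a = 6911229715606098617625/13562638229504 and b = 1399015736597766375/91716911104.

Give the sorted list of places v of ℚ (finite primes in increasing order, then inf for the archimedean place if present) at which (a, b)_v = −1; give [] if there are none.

[2, 3]

(a, b) ≡ (4830, 95) mod (ℚ^×)²; places V = {2, 3, 5, 7, 11, 13, 17, 19, 23, ∞}.
(a,b)_13: α=-6, u≡2; β=-4, v≡9 (mod 13); (2|13)=-1, (9|13)=+1; sign (−1)^0·-1^-4·+1^-6 = +1.
(a,b)_23: α=3, u≡8; β=2, v≡2 (mod 23); (8|23)=+1, (2|23)=+1; sign (−1)^0·+1^2·+1^3 = +1.
(a,b)_5: α=3, u≡4; β=3, v≡4 (mod 5); (4|5)=+1, (4|5)=+1; sign (−1)^0·+1^3·+1^3 = +1.
(a,b)_19: α=4, u≡4; β=3, v≡7 (mod 19); (4|19)=+1, (7|19)=+1; sign (−1)^0·+1^3·+1^4 = +1.
(a,b)_7: α=-3, u≡1; β=-2, v≡2 (mod 7); (1|7)=+1, (2|7)=+1; sign (−1)^0·+1^-2·+1^-3 = +1.
(a,b)_2: α=-13, β=-16; u≡7, v≡7 (mod 8); ε(u)ε(v)=1·1, αω(v)=-13·0, βω(u)=-16·0; sum ≡ 1  ⇒  -1.
(a,b)_17: α=0, u≡16; β=2, v≡10 (mod 17); (16|17)=+1, (10|17)=-1; sign (−1)^0·+1^2·-1^0 = +1.
(a,b)_∞: sgn(4830)=+, sgn(95)=+, so +1.
(a,b)_11: α=6, u≡9; β=4, v≡8 (mod 11); (9|11)=+1, (8|11)=-1; sign (−1)^0·+1^4·-1^6 = +1.
(a,b)_3: α=9, u≡2; β=6, v≡2 (mod 3); (2|3)=-1, (2|3)=-1; sign (−1)^0·-1^6·-1^9 = -1.
|Ram(4830, 95)| = 2, even; anisotropic at {2, 3}.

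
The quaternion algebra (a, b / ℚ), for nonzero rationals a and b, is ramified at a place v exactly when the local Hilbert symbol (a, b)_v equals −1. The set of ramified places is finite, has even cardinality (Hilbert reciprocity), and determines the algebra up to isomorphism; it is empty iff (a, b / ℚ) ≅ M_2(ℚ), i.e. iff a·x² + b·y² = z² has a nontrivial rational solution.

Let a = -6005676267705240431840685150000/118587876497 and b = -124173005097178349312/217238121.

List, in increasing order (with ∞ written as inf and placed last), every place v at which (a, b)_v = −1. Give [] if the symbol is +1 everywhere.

(a, b) ≡ (-124355, -143) mod (ℚ^×)²; places V = {2, 3, 5, 7, 11, 13, 17, 19, 47, ∞}.
(a,b)_19: α=3, u≡18; β=2, v≡7 (mod 19); (18|19)=-1, (7|19)=+1; sign (−1)^0·-1^2·+1^3 = +1.
(a,b)_3: α=2, u≡1; β=-2, v≡1 (mod 3); (1|3)=+1, (1|3)=+1; sign (−1)^0·+1^-2·+1^2 = +1.
(a,b)_11: α=11, u≡3; β=7, v≡5 (mod 11); (3|11)=+1, (5|11)=+1; sign (−1)^1·+1^7·+1^11 = -1.
(a,b)_47: α=0, u≡18; β=2, v≡35 (mod 47); (18|47)=+1, (35|47)=-1; sign (−1)^0·+1^2·-1^0 = +1.
(a,b)_2: α=4, β=8; u≡5, v≡1 (mod 8); ε(u)ε(v)=0·0, αω(v)=4·0, βω(u)=8·1; sum ≡ 0  ⇒  +1.
(a,b)_7: α=9, u≡4; β=4, v≡2 (mod 7); (4|7)=+1, (2|7)=+1; sign (−1)^0·+1^4·+1^9 = +1.
(a,b)_17: α=-9, u≡12; β=-6, v≡7 (mod 17); (12|17)=-1, (7|17)=-1; sign (−1)^0·-1^-6·-1^-9 = -1.
(a,b)_∞: sgn(-124355)=−, sgn(-143)=−, so -1.
(a,b)_13: α=2, u≡9; β=1, v≡11 (mod 13); (9|13)=+1, (11|13)=-1; sign (−1)^0·+1^1·-1^2 = +1.
(a,b)_5: α=5, u≡1; β=0, v≡3 (mod 5); (1|5)=+1, (3|5)=-1; sign (−1)^0·+1^0·-1^5 = -1.
Ram(-124355, -143) = {5, 11, 17, ∞}; no ℚ_5-point on the conic.

[5, 11, 17, inf]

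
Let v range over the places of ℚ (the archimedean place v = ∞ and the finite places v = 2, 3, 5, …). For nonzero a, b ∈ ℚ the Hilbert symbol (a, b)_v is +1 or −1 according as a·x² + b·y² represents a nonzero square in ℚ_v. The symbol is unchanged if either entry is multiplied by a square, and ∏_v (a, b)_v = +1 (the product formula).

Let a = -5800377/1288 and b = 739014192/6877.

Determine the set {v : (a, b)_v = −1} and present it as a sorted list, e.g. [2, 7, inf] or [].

Mod squares: a ≡ -18354, b ≡ 2639. Check v ∈ {∞, 2, 3, 7, 11, 13, 19, 23, 29, 53}.
v=13: a=13^0·(≡2), b=13^-1·(≡8) mod 13; (2|13)=-1, (8|13)=-1; (−1)^{0·-1·6}·(-1)^-1·(-1)^0 = -1.
v=2: v_2(a)=-3, v_2(b)=4; units ≡ 7, 7 (mod 8); ε·ε+αω+βω = 1·1+-3·0+4·0 ≡ 1  ⇒  (a,b)_2 = -1.
v=∞: -18354 < 0 and 2639 > 0  ⇒  (a,b)_∞ = +1.
v=53: a=53^0·(≡13), b=53^2·(≡37) mod 53; (13|53)=+1, (37|53)=+1; (−1)^{0·2·26}·(+1)^2·(+1)^0 = +1.
v=19: a=19^1·(≡12), b=19^0·(≡4) mod 19; (12|19)=-1, (4|19)=+1; (−1)^{1·0·9}·(-1)^0·(+1)^1 = +1.
v=3: a=3^1·(≡2), b=3^4·(≡2) mod 3; (2|3)=-1, (2|3)=-1; (−1)^{1·4·1}·(-1)^4·(-1)^1 = -1.
v=29: a=29^2·(≡27), b=29^1·(≡5) mod 29; (27|29)=-1, (5|29)=+1; (−1)^{2·1·14}·(-1)^1·(+1)^2 = -1.
v=7: a=7^-1·(≡6), b=7^1·(≡3) mod 7; (6|7)=-1, (3|7)=-1; (−1)^{-1·1·3}·(-1)^1·(-1)^-1 = -1.
v=11: a=11^2·(≡1), b=11^0·(≡2) mod 11; (1|11)=+1, (2|11)=-1; (−1)^{2·0·5}·(+1)^0·(-1)^2 = +1.
v=23: a=23^-1·(≡20), b=23^-2·(≡5) mod 23; (20|23)=-1, (5|23)=-1; (−1)^{-1·-2·11}·(-1)^-2·(-1)^-1 = -1.
Ram(-18354, 2639) = {2, 3, 7, 13, 23, 29}; no ℚ_2-point on the conic.

[2, 3, 7, 13, 23, 29]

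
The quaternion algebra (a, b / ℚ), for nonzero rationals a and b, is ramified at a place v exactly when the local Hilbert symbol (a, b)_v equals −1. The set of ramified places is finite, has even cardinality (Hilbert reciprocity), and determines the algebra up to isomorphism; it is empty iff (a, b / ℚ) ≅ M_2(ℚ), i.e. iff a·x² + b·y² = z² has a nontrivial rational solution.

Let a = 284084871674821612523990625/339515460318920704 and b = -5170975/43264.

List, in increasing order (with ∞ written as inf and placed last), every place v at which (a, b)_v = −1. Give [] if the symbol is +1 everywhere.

[3, 17, 23, 41]

(a, b) ≡ (240465, -391) mod (ℚ^×)²; places V = {2, 3, 5, 7, 13, 17, 23, 37, 41, ∞}.
(a,b)_23: α=9, u≡9; β=3, v≡12 (mod 23); (9|23)=+1, (12|23)=+1; sign (−1)^1·+1^3·+1^9 = -1.
(a,b)_41: α=1, u≡37; β=0, v≡3 (mod 41); (37|41)=+1, (3|41)=-1; sign (−1)^0·+1^0·-1^1 = -1.
(a,b)_∞: sgn(240465)=+, sgn(-391)=−, so +1.
(a,b)_5: α=5, u≡3; β=2, v≡4 (mod 5); (3|5)=-1, (4|5)=+1; sign (−1)^0·-1^2·+1^5 = +1.
(a,b)_2: α=-20, β=-8; u≡1, v≡1 (mod 8); ε(u)ε(v)=0·0, αω(v)=-20·0, βω(u)=-8·0; sum ≡ 0  ⇒  +1.
(a,b)_3: α=1, u≡1; β=0, v≡2 (mod 3); (1|3)=+1, (2|3)=-1; sign (−1)^0·+1^0·-1^1 = -1.
(a,b)_37: α=-2, u≡14; β=0, v≡30 (mod 37); (14|37)=-1, (30|37)=+1; sign (−1)^0·-1^0·+1^-2 = +1.
(a,b)_7: α=-2, u≡4; β=0, v≡4 (mod 7); (4|7)=+1, (4|7)=+1; sign (−1)^0·+1^0·+1^-2 = +1.
(a,b)_17: α=7, u≡13; β=1, v≡11 (mod 17); (13|17)=+1, (11|17)=-1; sign (−1)^0·+1^1·-1^7 = -1.
(a,b)_13: α=-6, u≡4; β=-2, v≡1 (mod 13); (4|13)=+1, (1|13)=+1; sign (−1)^0·+1^-2·+1^-6 = +1.
|Ram(240465, -391)| = 4, even; anisotropic at {3, 17, 23, 41}.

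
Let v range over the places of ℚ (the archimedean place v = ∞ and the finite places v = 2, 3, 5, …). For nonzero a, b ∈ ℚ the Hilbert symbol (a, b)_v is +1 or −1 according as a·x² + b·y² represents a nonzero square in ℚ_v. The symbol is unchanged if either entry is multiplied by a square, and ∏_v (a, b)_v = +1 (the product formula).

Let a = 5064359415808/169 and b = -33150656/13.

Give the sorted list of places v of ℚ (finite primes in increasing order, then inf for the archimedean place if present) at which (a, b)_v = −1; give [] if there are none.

Mod squares: a ≡ 217, b ≡ -143. Check v ∈ {∞, 2, 7, 11, 13, 31}.
v=7: a=7^3·(≡5), b=7^2·(≡1) mod 7; (5|7)=-1, (1|7)=+1; (−1)^{3·2·3}·(-1)^2·(+1)^3 = +1.
v=2: v_2(a)=12, v_2(b)=6; units ≡ 1, 1 (mod 8); ε·ε+αω+βω = 0·0+12·0+6·0 ≡ 0  ⇒  (a,b)_2 = +1.
v=31: a=31^3·(≡16), b=31^2·(≡22) mod 31; (16|31)=+1, (22|31)=-1; (−1)^{3·2·15}·(+1)^2·(-1)^3 = -1.
v=∞: 217 > 0 and -143 < 0  ⇒  (a,b)_∞ = +1.
v=13: a=13^-2·(≡4), b=13^-1·(≡7) mod 13; (4|13)=+1, (7|13)=-1; (−1)^{-2·-1·6}·(+1)^-1·(-1)^-2 = +1.
v=11: a=11^2·(≡6), b=11^1·(≡9) mod 11; (6|11)=-1, (9|11)=+1; (−1)^{2·1·5}·(-1)^1·(+1)^2 = -1.
|Ram(217, -143)| = 2, even; anisotropic at {11, 31}.

[11, 31]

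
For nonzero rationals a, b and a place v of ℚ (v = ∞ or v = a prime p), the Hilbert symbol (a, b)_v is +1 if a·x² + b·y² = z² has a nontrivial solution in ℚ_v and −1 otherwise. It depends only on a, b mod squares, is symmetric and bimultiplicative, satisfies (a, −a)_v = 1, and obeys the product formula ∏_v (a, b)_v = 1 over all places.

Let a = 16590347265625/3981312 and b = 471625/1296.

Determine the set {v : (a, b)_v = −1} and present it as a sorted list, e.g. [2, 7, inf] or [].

[5, 7]

Mod squares: a ≡ 3, b ≡ 385. Check v ∈ {∞, 2, 3, 5, 7, 11, 19}.
v=∞: 3 > 0 and 385 > 0  ⇒  (a,b)_∞ = +1.
v=3: a=3^-5·(≡1), b=3^-4·(≡1) mod 3; (1|3)=+1, (1|3)=+1; (−1)^{-5·-4·1}·(+1)^-4·(+1)^-5 = +1.
v=19: a=19^2·(≡3), b=19^0·(≡16) mod 19; (3|19)=-1, (16|19)=+1; (−1)^{2·0·9}·(-1)^0·(+1)^2 = +1.
v=5: a=5^8·(≡2), b=5^3·(≡3) mod 5; (2|5)=-1, (3|5)=-1; (−1)^{8·3·2}·(-1)^3·(-1)^8 = -1.
v=7: a=7^6·(≡5), b=7^3·(≡3) mod 7; (5|7)=-1, (3|7)=-1; (−1)^{6·3·3}·(-1)^3·(-1)^6 = -1.
v=11: a=11^0·(≡9), b=11^1·(≡7) mod 11; (9|11)=+1, (7|11)=-1; (−1)^{0·1·5}·(+1)^1·(-1)^0 = +1.
v=2: v_2(a)=-14, v_2(b)=-4; units ≡ 3, 1 (mod 8); ε·ε+αω+βω = 1·0+-14·0+-4·1 ≡ 0  ⇒  (a,b)_2 = +1.
|Ram(3, 385)| = 2, even; anisotropic at {5, 7}.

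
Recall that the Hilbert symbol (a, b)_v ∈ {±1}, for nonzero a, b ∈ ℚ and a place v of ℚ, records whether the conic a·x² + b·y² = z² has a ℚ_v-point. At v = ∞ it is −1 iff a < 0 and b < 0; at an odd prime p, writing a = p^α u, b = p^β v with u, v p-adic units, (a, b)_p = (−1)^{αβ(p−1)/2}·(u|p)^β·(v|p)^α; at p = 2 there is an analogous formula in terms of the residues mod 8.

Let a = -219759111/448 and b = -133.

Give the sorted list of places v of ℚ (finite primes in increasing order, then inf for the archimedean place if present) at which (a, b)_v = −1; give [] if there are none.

[2, 7, 43, inf]

(a, b) ≡ (-3913, -133) mod (ℚ^×)²; places V = {2, 3, 7, 11, 13, 19, 43, ∞}.
(a,b)_11: α=2, u≡1; β=0, v≡10 (mod 11); (1|11)=+1, (10|11)=-1; sign (−1)^0·+1^0·-1^2 = +1.
(a,b)_19: α=2, u≡6; β=1, v≡12 (mod 19); (6|19)=+1, (12|19)=-1; sign (−1)^0·+1^1·-1^2 = +1.
(a,b)_3: α=2, u≡2; β=0, v≡2 (mod 3); (2|3)=-1, (2|3)=-1; sign (−1)^0·-1^0·-1^2 = +1.
(a,b)_43: α=1, u≡24; β=0, v≡39 (mod 43); (24|43)=+1, (39|43)=-1; sign (−1)^0·+1^0·-1^1 = -1.
(a,b)_∞: sgn(-3913)=−, sgn(-133)=−, so -1.
(a,b)_13: α=1, u≡7; β=0, v≡10 (mod 13); (7|13)=-1, (10|13)=+1; sign (−1)^0·-1^0·+1^1 = +1.
(a,b)_7: α=-1, u≡2; β=1, v≡2 (mod 7); (2|7)=+1, (2|7)=+1; sign (−1)^1·+1^1·+1^-1 = -1.
(a,b)_2: α=-6, β=0; u≡7, v≡3 (mod 8); ε(u)ε(v)=1·1, αω(v)=-6·1, βω(u)=0·0; sum ≡ 1  ⇒  -1.
Ram(-3913, -133) = {2, 7, 43, ∞}; no ℚ_2-point on the conic.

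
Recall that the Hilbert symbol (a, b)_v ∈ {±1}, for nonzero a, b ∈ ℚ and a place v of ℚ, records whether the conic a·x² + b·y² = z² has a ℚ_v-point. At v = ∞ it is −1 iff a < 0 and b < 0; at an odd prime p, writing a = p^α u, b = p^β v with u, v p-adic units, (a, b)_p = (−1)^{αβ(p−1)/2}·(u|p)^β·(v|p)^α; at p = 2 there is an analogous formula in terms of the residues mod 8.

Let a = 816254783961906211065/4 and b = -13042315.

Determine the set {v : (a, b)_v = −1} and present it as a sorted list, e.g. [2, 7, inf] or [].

[11, 13, 17, 29]

Mod squares: a ≡ 1185665, b ≡ -13042315. Check v ∈ {∞, 2, 3, 5, 11, 13, 17, 19, 29, 37}.
v=2: v_2(a)=-2, v_2(b)=0; units ≡ 1, 5 (mod 8); ε·ε+αω+βω = 0·0+-2·1+0·0 ≡ 0  ⇒  (a,b)_2 = +1.
v=3: a=3^4·(≡2), b=3^0·(≡2) mod 3; (2|3)=-1, (2|3)=-1; (−1)^{4·0·1}·(-1)^0·(-1)^4 = +1.
v=∞: 1185665 > 0 and -13042315 < 0  ⇒  (a,b)_∞ = +1.
v=11: a=11^2·(≡6), b=11^1·(≡3) mod 11; (6|11)=-1, (3|11)=+1; (−1)^{2·1·5}·(-1)^1·(+1)^2 = -1.
v=5: a=5^1·(≡2), b=5^1·(≡2) mod 5; (2|5)=-1, (2|5)=-1; (−1)^{1·1·2}·(-1)^1·(-1)^1 = +1.
v=17: a=17^1·(≡12), b=17^1·(≡15) mod 17; (12|17)=-1, (15|17)=+1; (−1)^{1·1·8}·(-1)^1·(+1)^1 = -1.
v=13: a=13^3·(≡10), b=13^1·(≡7) mod 13; (10|13)=+1, (7|13)=-1; (−1)^{3·1·6}·(+1)^1·(-1)^3 = -1.
v=29: a=29^3·(≡20), b=29^1·(≡26) mod 29; (20|29)=+1, (26|29)=-1; (−1)^{3·1·14}·(+1)^1·(-1)^3 = -1.
v=19: a=19^2·(≡3), b=19^0·(≡7) mod 19; (3|19)=-1, (7|19)=+1; (−1)^{2·0·9}·(-1)^0·(+1)^2 = +1.
v=37: a=37^3·(≡28), b=37^1·(≡4) mod 37; (28|37)=+1, (4|37)=+1; (−1)^{3·1·18}·(+1)^1·(+1)^3 = +1.
(1185665, -13042315 / ℚ) ramifies at {11, 13, 17, 29}: a division algebra.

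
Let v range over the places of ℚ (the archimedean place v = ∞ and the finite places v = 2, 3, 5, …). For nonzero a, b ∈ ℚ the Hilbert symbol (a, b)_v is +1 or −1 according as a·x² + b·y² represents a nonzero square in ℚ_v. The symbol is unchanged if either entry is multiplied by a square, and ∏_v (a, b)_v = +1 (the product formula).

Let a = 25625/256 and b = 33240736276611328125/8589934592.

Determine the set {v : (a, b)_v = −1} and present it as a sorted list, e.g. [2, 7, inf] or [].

Mod squares: a ≡ 41, b ≡ 2378. Check v ∈ {∞, 2, 3, 5, 29, 41}.
v=∞: 41 > 0 and 2378 > 0  ⇒  (a,b)_∞ = +1.
v=5: a=5^4·(≡1), b=5^12·(≡2) mod 5; (1|5)=+1, (2|5)=-1; (−1)^{4·12·2}·(+1)^12·(-1)^4 = +1.
v=41: a=41^1·(≡1), b=41^3·(≡29) mod 41; (1|41)=+1, (29|41)=-1; (−1)^{1·3·20}·(+1)^3·(-1)^1 = -1.
v=2: v_2(a)=-8, v_2(b)=-33; units ≡ 1, 5 (mod 8); ε·ε+αω+βω = 0·0+-8·1+-33·0 ≡ 0  ⇒  (a,b)_2 = +1.
v=29: a=29^0·(≡8), b=29^3·(≡23) mod 29; (8|29)=-1, (23|29)=+1; (−1)^{0·3·14}·(-1)^3·(+1)^0 = -1.
v=3: a=3^0·(≡2), b=3^4·(≡2) mod 3; (2|3)=-1, (2|3)=-1; (−1)^{0·4·1}·(-1)^4·(-1)^0 = +1.
Ram(41, 2378) = {29, 41}; no ℚ_29-point on the conic.

[29, 41]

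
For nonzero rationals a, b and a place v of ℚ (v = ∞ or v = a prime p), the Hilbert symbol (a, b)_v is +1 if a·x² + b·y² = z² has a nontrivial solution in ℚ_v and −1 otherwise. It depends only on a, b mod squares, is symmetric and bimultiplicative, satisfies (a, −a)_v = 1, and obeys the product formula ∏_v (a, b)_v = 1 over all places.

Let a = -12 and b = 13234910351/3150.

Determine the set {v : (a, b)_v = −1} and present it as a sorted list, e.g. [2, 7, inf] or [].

[2, 29]

Mod squares: a ≡ -3, b ≡ 7714. Check v ∈ {∞, 2, 3, 5, 7, 13, 19, 29}.
v=19: a=19^0·(≡7), b=19^1·(≡7) mod 19; (7|19)=+1, (7|19)=+1; (−1)^{0·1·9}·(+1)^1·(+1)^0 = +1.
v=2: v_2(a)=2, v_2(b)=-1; units ≡ 5, 1 (mod 8); ε·ε+αω+βω = 0·0+2·0+-1·1 ≡ 1  ⇒  (a,b)_2 = -1.
v=5: a=5^0·(≡3), b=5^-2·(≡1) mod 5; (3|5)=-1, (1|5)=+1; (−1)^{0·-2·2}·(-1)^-2·(+1)^0 = +1.
v=∞: -3 < 0 and 7714 > 0  ⇒  (a,b)_∞ = +1.
v=29: a=29^0·(≡17), b=29^3·(≡28) mod 29; (17|29)=-1, (28|29)=+1; (−1)^{0·3·14}·(-1)^3·(+1)^0 = -1.
v=7: a=7^0·(≡2), b=7^-1·(≡6) mod 7; (2|7)=+1, (6|7)=-1; (−1)^{0·-1·3}·(+1)^-1·(-1)^0 = +1.
v=13: a=13^0·(≡1), b=13^4·(≡8) mod 13; (1|13)=+1, (8|13)=-1; (−1)^{0·4·6}·(+1)^4·(-1)^0 = +1.
v=3: a=3^1·(≡2), b=3^-2·(≡1) mod 3; (2|3)=-1, (1|3)=+1; (−1)^{1·-2·1}·(-1)^-2·(+1)^1 = +1.
(-3, 7714 / ℚ) ramifies at {2, 29}: a division algebra.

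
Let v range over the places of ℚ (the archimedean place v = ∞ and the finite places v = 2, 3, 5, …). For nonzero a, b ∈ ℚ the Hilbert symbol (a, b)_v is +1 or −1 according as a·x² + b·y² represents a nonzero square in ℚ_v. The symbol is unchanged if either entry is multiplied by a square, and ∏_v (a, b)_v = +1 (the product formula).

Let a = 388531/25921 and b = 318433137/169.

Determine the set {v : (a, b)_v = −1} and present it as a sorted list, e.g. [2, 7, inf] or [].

Mod squares: a ≡ 19, b ≡ 601953. Check v ∈ {∞, 2, 3, 7, 11, 13, 17, 19, 23, 29, 37}.
v=7: a=7^-2·(≡6), b=7^0·(≡1) mod 7; (6|7)=-1, (1|7)=+1; (−1)^{-2·0·3}·(-1)^0·(+1)^-2 = +1.
v=3: a=3^0·(≡1), b=3^1·(≡2) mod 3; (1|3)=+1, (2|3)=-1; (−1)^{0·1·1}·(+1)^1·(-1)^0 = +1.
v=19: a=19^1·(≡1), b=19^0·(≡2) mod 19; (1|19)=+1, (2|19)=-1; (−1)^{1·0·9}·(+1)^0·(-1)^1 = -1.
v=23: a=23^-2·(≡5), b=23^2·(≡14) mod 23; (5|23)=-1, (14|23)=-1; (−1)^{-2·2·11}·(-1)^2·(-1)^-2 = +1.
v=17: a=17^0·(≡1), b=17^1·(≡4) mod 17; (1|17)=+1, (4|17)=+1; (−1)^{0·1·8}·(+1)^1·(+1)^0 = +1.
v=13: a=13^2·(≡2), b=13^-2·(≡9) mod 13; (2|13)=-1, (9|13)=+1; (−1)^{2·-2·6}·(-1)^-2·(+1)^2 = +1.
v=∞: 19 > 0 and 601953 > 0  ⇒  (a,b)_∞ = +1.
v=29: a=29^0·(≡8), b=29^1·(≡4) mod 29; (8|29)=-1, (4|29)=+1; (−1)^{0·1·14}·(-1)^1·(+1)^0 = -1.
v=2: v_2(a)=0, v_2(b)=0; units ≡ 3, 1 (mod 8); ε·ε+αω+βω = 1·0+0·0+0·1 ≡ 0  ⇒  (a,b)_2 = +1.
v=37: a=37^0·(≡5), b=37^1·(≡33) mod 37; (5|37)=-1, (33|37)=+1; (−1)^{0·1·18}·(-1)^1·(+1)^0 = -1.
v=11: a=11^2·(≡2), b=11^1·(≡5) mod 11; (2|11)=-1, (5|11)=+1; (−1)^{2·1·5}·(-1)^1·(+1)^2 = -1.
Ram(19, 601953) = {11, 19, 29, 37}; no ℚ_11-point on the conic.

[11, 19, 29, 37]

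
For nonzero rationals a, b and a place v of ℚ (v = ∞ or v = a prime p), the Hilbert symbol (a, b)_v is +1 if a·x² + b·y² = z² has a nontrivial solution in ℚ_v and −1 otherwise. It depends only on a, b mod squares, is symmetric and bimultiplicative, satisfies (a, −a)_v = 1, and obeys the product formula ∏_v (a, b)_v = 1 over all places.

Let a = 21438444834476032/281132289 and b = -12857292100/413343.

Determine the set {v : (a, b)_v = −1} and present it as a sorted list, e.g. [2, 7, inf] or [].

[7, 17]

(a, b) ≡ (493, -7) mod (ℚ^×)²; places V = {2, 3, 5, 7, 11, 17, 19, 23, 29, ∞}.
(a,b)_5: α=0, u≡3; β=2, v≡2 (mod 5); (3|5)=-1, (2|5)=-1; sign (−1)^0·-1^2·-1^0 = +1.
(a,b)_17: α=3, u≡6; β=2, v≡3 (mod 17); (6|17)=-1, (3|17)=-1; sign (−1)^0·-1^2·-1^3 = -1.
(a,b)_∞: sgn(493)=+, sgn(-7)=−, so +1.
(a,b)_7: α=0, u≡5; β=-1, v≡3 (mod 7); (5|7)=-1, (3|7)=-1; sign (−1)^0·-1^-1·-1^0 = -1.
(a,b)_11: α=2, u≡1; β=0, v≡1 (mod 11); (1|11)=+1, (1|11)=+1; sign (−1)^0·+1^0·+1^2 = +1.
(a,b)_3: α=-12, u≡1; β=-10, v≡2 (mod 3); (1|3)=+1, (2|3)=-1; sign (−1)^0·+1^-10·-1^-12 = +1.
(a,b)_19: α=2, u≡15; β=0, v≡2 (mod 19); (15|19)=-1, (2|19)=-1; sign (−1)^0·-1^0·-1^2 = +1.
(a,b)_23: α=-2, u≡14; β=2, v≡12 (mod 23); (14|23)=-1, (12|23)=+1; sign (−1)^0·-1^2·+1^-2 = +1.
(a,b)_29: α=3, u≡27; β=2, v≡20 (mod 29); (27|29)=-1, (20|29)=+1; sign (−1)^0·-1^2·+1^3 = +1.
(a,b)_2: α=12, β=2; u≡5, v≡1 (mod 8); ε(u)ε(v)=0·0, αω(v)=12·0, βω(u)=2·1; sum ≡ 0  ⇒  +1.
(493, -7 / ℚ) ramifies at {7, 17}: a division algebra.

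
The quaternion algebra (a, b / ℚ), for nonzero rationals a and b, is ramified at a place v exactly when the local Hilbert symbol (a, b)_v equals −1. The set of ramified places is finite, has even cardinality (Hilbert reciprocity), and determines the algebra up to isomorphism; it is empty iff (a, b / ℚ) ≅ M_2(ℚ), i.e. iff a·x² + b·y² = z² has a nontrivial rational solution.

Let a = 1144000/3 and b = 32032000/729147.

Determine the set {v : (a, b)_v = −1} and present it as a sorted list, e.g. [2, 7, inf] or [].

[3, 5, 7, 13]

(a, b) ≡ (2145, 15015) mod (ℚ^×)²; places V = {2, 3, 5, 7, 11, 13, 17, 29, ∞}.
(a,b)_5: α=3, u≡4; β=3, v≡3 (mod 5); (4|5)=+1, (3|5)=-1; sign (−1)^0·+1^3·-1^3 = -1.
(a,b)_7: α=0, u≡6; β=1, v≡5 (mod 7); (6|7)=-1, (5|7)=-1; sign (−1)^0·-1^1·-1^0 = -1.
(a,b)_29: α=0, u≡22; β=-2, v≡22 (mod 29); (22|29)=+1, (22|29)=+1; sign (−1)^0·+1^-2·+1^0 = +1.
(a,b)_17: α=0, u≡12; β=-2, v≡8 (mod 17); (12|17)=-1, (8|17)=+1; sign (−1)^0·-1^-2·+1^0 = +1.
(a,b)_2: α=6, β=8; u≡1, v≡7 (mod 8); ε(u)ε(v)=0·1, αω(v)=6·0, βω(u)=8·0; sum ≡ 0  ⇒  +1.
(a,b)_∞: sgn(2145)=+, sgn(15015)=+, so +1.
(a,b)_3: α=-1, u≡1; β=-1, v≡1 (mod 3); (1|3)=+1, (1|3)=+1; sign (−1)^1·+1^-1·+1^-1 = -1.
(a,b)_11: α=1, u≡2; β=1, v≡3 (mod 11); (2|11)=-1, (3|11)=+1; sign (−1)^1·-1^1·+1^1 = +1.
(a,b)_13: α=1, u≡1; β=1, v≡2 (mod 13); (1|13)=+1, (2|13)=-1; sign (−1)^0·+1^1·-1^1 = -1.
|Ram(2145, 15015)| = 4, even; anisotropic at {3, 5, 7, 13}.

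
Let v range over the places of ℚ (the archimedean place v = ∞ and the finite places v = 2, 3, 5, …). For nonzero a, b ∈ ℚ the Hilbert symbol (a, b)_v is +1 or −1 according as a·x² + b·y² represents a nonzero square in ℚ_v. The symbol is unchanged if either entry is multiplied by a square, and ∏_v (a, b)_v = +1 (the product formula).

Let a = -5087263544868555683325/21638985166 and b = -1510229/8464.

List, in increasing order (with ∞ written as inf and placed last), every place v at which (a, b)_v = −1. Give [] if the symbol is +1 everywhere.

[2, 23, 31, inf]

(a, b) ≡ (-266662, -629) mod (ℚ^×)²; places V = {2, 3, 5, 7, 11, 17, 19, 23, 31, 37, 41, ∞}.
(a,b)_11: α=1, u≡7; β=0, v≡1 (mod 11); (7|11)=-1, (1|11)=+1; sign (−1)^0·-1^0·+1^1 = +1.
(a,b)_31: α=1, u≡14; β=0, v≡29 (mod 31); (14|31)=+1, (29|31)=-1; sign (−1)^0·+1^0·-1^1 = -1.
(a,b)_3: α=2, u≡2; β=0, v≡1 (mod 3); (2|3)=-1, (1|3)=+1; sign (−1)^0·-1^0·+1^2 = +1.
(a,b)_19: α=2, u≡14; β=0, v≡9 (mod 19); (14|19)=-1, (9|19)=+1; sign (−1)^0·-1^0·+1^2 = +1.
(a,b)_17: α=1, u≡12; β=1, v≡6 (mod 17); (12|17)=-1, (6|17)=-1; sign (−1)^0·-1^1·-1^1 = +1.
(a,b)_5: α=2, u≡2; β=0, v≡4 (mod 5); (2|5)=-1, (4|5)=+1; sign (−1)^0·-1^0·+1^2 = +1.
(a,b)_∞: sgn(-266662)=−, sgn(-629)=−, so -1.
(a,b)_7: α=8, u≡6; β=4, v≡1 (mod 7); (6|7)=-1, (1|7)=+1; sign (−1)^0·-1^4·+1^8 = +1.
(a,b)_37: α=4, u≡26; β=1, v≡13 (mod 37); (26|37)=+1, (13|37)=-1; sign (−1)^0·+1^1·-1^4 = +1.
(a,b)_2: α=-1, β=-4; u≡5, v≡3 (mod 8); ε(u)ε(v)=0·1, αω(v)=-1·1, βω(u)=-4·1; sum ≡ 1  ⇒  -1.
(a,b)_23: α=-5, u≡14; β=-2, v≡7 (mod 23); (14|23)=-1, (7|23)=-1; sign (−1)^0·-1^-2·-1^-5 = -1.
(a,b)_41: α=-2, u≡32; β=0, v≡14 (mod 41); (32|41)=+1, (14|41)=-1; sign (−1)^0·+1^0·-1^-2 = +1.
(-266662, -629 / ℚ) ramifies at {2, 23, 31, ∞}: a division algebra.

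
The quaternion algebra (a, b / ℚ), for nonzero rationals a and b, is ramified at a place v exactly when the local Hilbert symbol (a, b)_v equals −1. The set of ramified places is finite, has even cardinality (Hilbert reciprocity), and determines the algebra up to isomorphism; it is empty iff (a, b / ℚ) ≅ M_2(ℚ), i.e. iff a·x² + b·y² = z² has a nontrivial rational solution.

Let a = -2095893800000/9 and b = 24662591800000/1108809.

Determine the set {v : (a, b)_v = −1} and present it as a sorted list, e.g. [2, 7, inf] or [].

(a, b) ≡ (-145145, 256795) mod (ℚ^×)²; places V = {2, 3, 5, 7, 11, 13, 19, 23, 29, ∞}.
(a,b)_19: α=2, u≡2; β=0, v≡12 (mod 19); (2|19)=-1, (12|19)=-1; sign (−1)^0·-1^0·-1^2 = +1.
(a,b)_2: α=6, β=6; u≡7, v≡3 (mod 8); ε(u)ε(v)=1·1, αω(v)=6·1, βω(u)=6·0; sum ≡ 1  ⇒  -1.
(a,b)_3: α=-2, u≡1; β=-8, v≡1 (mod 3); (1|3)=+1, (1|3)=+1; sign (−1)^0·+1^-8·+1^-2 = +1.
(a,b)_13: α=1, u≡5; β=-2, v≡7 (mod 13); (5|13)=-1, (7|13)=-1; sign (−1)^0·-1^-2·-1^1 = -1.
(a,b)_29: α=1, u≡11; β=1, v≡3 (mod 29); (11|29)=-1, (3|29)=-1; sign (−1)^0·-1^1·-1^1 = +1.
(a,b)_∞: sgn(-145145)=−, sgn(256795)=+, so +1.
(a,b)_11: α=1, u≡9; β=1, v≡4 (mod 11); (9|11)=+1, (4|11)=+1; sign (−1)^1·+1^1·+1^1 = -1.
(a,b)_7: α=1, u≡3; β=5, v≡5 (mod 7); (3|7)=-1, (5|7)=-1; sign (−1)^1·-1^5·-1^1 = -1.
(a,b)_5: α=5, u≡1; β=5, v≡4 (mod 5); (1|5)=+1, (4|5)=+1; sign (−1)^0·+1^5·+1^5 = +1.
(a,b)_23: α=0, u≡12; β=1, v≡20 (mod 23); (12|23)=+1, (20|23)=-1; sign (−1)^0·+1^1·-1^0 = +1.
(-145145, 256795 / ℚ) ramifies at {2, 7, 11, 13}: a division algebra.

[2, 7, 11, 13]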